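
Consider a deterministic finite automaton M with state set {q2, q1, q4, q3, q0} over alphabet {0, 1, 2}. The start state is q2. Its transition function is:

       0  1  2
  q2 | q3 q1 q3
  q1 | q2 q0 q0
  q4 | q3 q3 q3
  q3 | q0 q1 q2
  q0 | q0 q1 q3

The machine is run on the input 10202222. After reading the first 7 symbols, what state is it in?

Trace: q2 -1-> q1 -0-> q2 -2-> q3 -0-> q0 -2-> q3 -2-> q2 -2-> q3
After 7 symbols: q3.

q3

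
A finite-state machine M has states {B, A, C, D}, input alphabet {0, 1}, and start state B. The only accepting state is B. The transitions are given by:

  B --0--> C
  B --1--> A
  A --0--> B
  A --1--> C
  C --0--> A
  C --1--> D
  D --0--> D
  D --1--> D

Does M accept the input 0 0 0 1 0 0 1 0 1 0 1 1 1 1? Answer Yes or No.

No

start at B
read '0': B → C
read '0': C → A
read '0': A → B
read '1': B → A
read '0': A → B
read '0': B → C
read '1': C → D
read '0': D → D
read '1': D → D
read '0': D → D
read '1': D → D
read '1': D → D
read '1': D → D
read '1': D → D
End state D is not accepting.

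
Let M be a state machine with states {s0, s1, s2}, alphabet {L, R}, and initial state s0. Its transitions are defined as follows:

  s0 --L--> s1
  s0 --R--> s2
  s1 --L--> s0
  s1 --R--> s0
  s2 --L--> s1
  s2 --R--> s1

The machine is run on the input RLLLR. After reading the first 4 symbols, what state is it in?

start at s0
read 'R': s0 → s2
read 'L': s2 → s1
read 'L': s1 → s0
read 'L': s0 → s1
After 4 symbols: s1.

s1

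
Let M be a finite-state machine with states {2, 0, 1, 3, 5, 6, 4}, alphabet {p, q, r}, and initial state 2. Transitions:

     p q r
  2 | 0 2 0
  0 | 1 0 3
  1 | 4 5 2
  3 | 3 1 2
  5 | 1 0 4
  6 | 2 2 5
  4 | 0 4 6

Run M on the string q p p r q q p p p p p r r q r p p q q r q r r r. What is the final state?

4

start at 2
read 'q': 2 → 2
read 'p': 2 → 0
read 'p': 0 → 1
read 'r': 1 → 2
read 'q': 2 → 2
read 'q': 2 → 2
read 'p': 2 → 0
read 'p': 0 → 1
read 'p': 1 → 4
read 'p': 4 → 0
read 'p': 0 → 1
read 'r': 1 → 2
read 'r': 2 → 0
read 'q': 0 → 0
read 'r': 0 → 3
read 'p': 3 → 3
read 'p': 3 → 3
read 'q': 3 → 1
read 'q': 1 → 5
read 'r': 5 → 4
read 'q': 4 → 4
read 'r': 4 → 6
read 'r': 6 → 5
read 'r': 5 → 4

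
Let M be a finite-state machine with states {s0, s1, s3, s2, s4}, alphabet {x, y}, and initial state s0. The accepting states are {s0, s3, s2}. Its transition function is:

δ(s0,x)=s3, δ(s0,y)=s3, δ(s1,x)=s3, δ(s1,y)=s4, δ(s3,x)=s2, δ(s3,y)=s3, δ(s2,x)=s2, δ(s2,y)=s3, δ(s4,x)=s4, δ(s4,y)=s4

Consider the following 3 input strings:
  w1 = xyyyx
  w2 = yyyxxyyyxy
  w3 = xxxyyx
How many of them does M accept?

w1: s0 → s3 → s3 → s3 → s3 → s2  → end s2, accepted
w2: s0 → s3 → s3 → s3 → s2 → s2 → s3 → s3 → s3 → s2 → s3  → end s3, accepted
w3: s0 → s3 → s2 → s2 → s3 → s3 → s2  → end s2, accepted

3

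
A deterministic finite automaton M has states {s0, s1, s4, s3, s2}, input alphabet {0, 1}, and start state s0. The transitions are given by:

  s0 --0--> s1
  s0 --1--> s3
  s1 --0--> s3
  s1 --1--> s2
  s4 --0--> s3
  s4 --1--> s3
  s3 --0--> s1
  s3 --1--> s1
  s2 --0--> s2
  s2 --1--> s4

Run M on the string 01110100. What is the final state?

s2

start at s0
read '0': s0 → s1
read '1': s1 → s2
read '1': s2 → s4
read '1': s4 → s3
read '0': s3 → s1
read '1': s1 → s2
read '0': s2 → s2
read '0': s2 → s2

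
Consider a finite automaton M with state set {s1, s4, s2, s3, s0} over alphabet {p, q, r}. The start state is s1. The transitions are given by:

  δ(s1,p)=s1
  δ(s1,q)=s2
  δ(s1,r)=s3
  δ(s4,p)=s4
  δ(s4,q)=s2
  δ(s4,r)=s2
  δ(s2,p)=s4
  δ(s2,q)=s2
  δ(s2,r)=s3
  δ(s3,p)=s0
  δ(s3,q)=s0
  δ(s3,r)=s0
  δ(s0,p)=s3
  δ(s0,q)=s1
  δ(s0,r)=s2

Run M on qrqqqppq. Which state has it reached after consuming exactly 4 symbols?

start at s1
read 'q': s1 → s2
read 'r': s2 → s3
read 'q': s3 → s0
read 'q': s0 → s1
After 4 symbols: s1.

s1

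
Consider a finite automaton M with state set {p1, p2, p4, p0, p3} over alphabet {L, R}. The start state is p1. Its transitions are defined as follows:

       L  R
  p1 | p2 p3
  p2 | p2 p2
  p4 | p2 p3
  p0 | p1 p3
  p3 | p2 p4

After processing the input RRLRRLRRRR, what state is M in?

start at p1
read 'R': p1 → p3
read 'R': p3 → p4
read 'L': p4 → p2
read 'R': p2 → p2
read 'R': p2 → p2
read 'L': p2 → p2
read 'R': p2 → p2
read 'R': p2 → p2
read 'R': p2 → p2
read 'R': p2 → p2

p2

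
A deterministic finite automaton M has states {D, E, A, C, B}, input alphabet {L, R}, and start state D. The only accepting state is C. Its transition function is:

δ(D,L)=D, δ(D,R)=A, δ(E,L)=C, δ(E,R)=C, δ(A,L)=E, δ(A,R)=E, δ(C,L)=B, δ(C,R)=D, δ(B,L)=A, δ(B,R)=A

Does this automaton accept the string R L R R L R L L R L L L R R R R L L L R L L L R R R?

Trace: D -R-> A -L-> E -R-> C -R-> D -L-> D -R-> A -L-> E -L-> C -R-> D -L-> D -L-> D -L-> D -R-> A -R-> E -R-> C -R-> D -L-> D -L-> D -L-> D -R-> A -L-> E -L-> C -L-> B -R-> A -R-> E -R-> C
End state C is accepting.

Yes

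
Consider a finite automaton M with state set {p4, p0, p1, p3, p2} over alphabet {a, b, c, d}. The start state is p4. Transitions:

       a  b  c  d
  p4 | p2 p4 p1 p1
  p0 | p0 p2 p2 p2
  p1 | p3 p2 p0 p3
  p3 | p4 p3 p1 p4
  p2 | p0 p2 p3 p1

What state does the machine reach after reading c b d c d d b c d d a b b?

Trace: p4 -c-> p1 -b-> p2 -d-> p1 -c-> p0 -d-> p2 -d-> p1 -b-> p2 -c-> p3 -d-> p4 -d-> p1 -a-> p3 -b-> p3 -b-> p3

p3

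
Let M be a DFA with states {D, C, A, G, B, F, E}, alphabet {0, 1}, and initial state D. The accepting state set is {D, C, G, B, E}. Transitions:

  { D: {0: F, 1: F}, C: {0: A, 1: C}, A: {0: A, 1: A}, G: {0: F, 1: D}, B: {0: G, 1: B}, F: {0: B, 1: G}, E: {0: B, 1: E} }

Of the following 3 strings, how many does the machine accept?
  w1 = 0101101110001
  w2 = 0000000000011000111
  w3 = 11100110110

3

w1:
  start at D
  read '0': D → F
  read '1': F → G
  read '0': G → F
  read '1': F → G
  read '1': G → D
  read '0': D → F
  read '1': F → G
  read '1': G → D
  read '1': D → F
  read '0': F → B
  read '0': B → G
  read '0': G → F
  read '1': F → G
  end G, accepted
w2:
  start at D
  read '0': D → F
  read '0': F → B
  read '0': B → G
  read '0': G → F
  read '0': F → B
  read '0': B → G
  read '0': G → F
  read '0': F → B
  read '0': B → G
  read '0': G → F
  read '0': F → B
  read '1': B → B
  read '1': B → B
  read '0': B → G
  read '0': G → F
  read '0': F → B
  read '1': B → B
  read '1': B → B
  read '1': B → B
  end B, accepted
w3:
  start at D
  read '1': D → F
  read '1': F → G
  read '1': G → D
  read '0': D → F
  read '0': F → B
  read '1': B → B
  read '1': B → B
  read '0': B → G
  read '1': G → D
  read '1': D → F
  read '0': F → B
  end B, accepted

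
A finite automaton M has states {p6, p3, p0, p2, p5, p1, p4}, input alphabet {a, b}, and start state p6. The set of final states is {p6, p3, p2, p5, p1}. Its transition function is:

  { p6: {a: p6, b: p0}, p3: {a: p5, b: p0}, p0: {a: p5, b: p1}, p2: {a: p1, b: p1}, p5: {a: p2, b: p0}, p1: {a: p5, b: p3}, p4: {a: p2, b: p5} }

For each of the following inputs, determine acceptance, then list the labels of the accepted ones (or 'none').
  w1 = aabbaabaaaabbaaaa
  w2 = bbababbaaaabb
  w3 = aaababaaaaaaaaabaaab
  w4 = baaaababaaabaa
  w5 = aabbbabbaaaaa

w1: p6 → p6 → p6 → p0 → p1 → p5 → p2 → p1 → p5 → p2 → p1 → p5 → p0 → p1 → p5 → p2 → p1 → p5  → end p5, accepted
w2: p6 → p0 → p1 → p5 → p0 → p5 → p0 → p1 → p5 → p2 → p1 → p5 → p0 → p1  → end p1, accepted
w3: p6 → p6 → p6 → p6 → p0 → p5 → p0 → p5 → p2 → p1 → p5 → p2 → p1 → p5 → p2 → p1 → p3 → p5 → p2 → p1 → p3  → end p3, accepted
w4: p6 → p0 → p5 → p2 → p1 → p5 → p0 → p5 → p0 → p5 → p2 → p1 → p3 → p5 → p2  → end p2, accepted
w5: p6 → p6 → p6 → p0 → p1 → p3 → p5 → p0 → p1 → p5 → p2 → p1 → p5 → p2  → end p2, accepted

w1, w2, w3, w4, w5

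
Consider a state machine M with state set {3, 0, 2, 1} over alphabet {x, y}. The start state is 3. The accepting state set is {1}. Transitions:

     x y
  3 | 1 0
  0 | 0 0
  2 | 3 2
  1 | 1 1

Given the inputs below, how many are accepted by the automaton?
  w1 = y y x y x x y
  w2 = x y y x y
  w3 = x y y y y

2

w1: Trace: 3 -y-> 0 -y-> 0 -x-> 0 -y-> 0 -x-> 0 -x-> 0 -y-> 0  → end 0, rejected
w2: Trace: 3 -x-> 1 -y-> 1 -y-> 1 -x-> 1 -y-> 1  → end 1, accepted
w3: Trace: 3 -x-> 1 -y-> 1 -y-> 1 -y-> 1 -y-> 1  → end 1, accepted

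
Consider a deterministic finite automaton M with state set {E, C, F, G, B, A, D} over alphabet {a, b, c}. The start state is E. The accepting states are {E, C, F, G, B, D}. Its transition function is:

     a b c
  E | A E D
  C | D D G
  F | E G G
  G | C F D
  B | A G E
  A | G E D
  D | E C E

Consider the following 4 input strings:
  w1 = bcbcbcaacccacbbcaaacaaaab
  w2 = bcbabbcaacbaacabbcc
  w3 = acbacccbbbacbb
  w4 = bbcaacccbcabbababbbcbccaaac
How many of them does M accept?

4

w1:
  start at E
  read 'b': E → E
  read 'c': E → D
  read 'b': D → C
  read 'c': C → G
  read 'b': G → F
  read 'c': F → G
  read 'a': G → C
  read 'a': C → D
  read 'c': D → E
  read 'c': E → D
  read 'c': D → E
  read 'a': E → A
  read 'c': A → D
  read 'b': D → C
  read 'b': C → D
  read 'c': D → E
  read 'a': E → A
  read 'a': A → G
  read 'a': G → C
  read 'c': C → G
  read 'a': G → C
  read 'a': C → D
  read 'a': D → E
  read 'a': E → A
  read 'b': A → E
  end E, accepted
w2:
  start at E
  read 'b': E → E
  read 'c': E → D
  read 'b': D → C
  read 'a': C → D
  read 'b': D → C
  read 'b': C → D
  read 'c': D → E
  read 'a': E → A
  read 'a': A → G
  read 'c': G → D
  read 'b': D → C
  read 'a': C → D
  read 'a': D → E
  read 'c': E → D
  read 'a': D → E
  read 'b': E → E
  read 'b': E → E
  read 'c': E → D
  read 'c': D → E
  end E, accepted
w3:
  start at E
  read 'a': E → A
  read 'c': A → D
  read 'b': D → C
  read 'a': C → D
  read 'c': D → E
  read 'c': E → D
  read 'c': D → E
  read 'b': E → E
  read 'b': E → E
  read 'b': E → E
  read 'a': E → A
  read 'c': A → D
  read 'b': D → C
  read 'b': C → D
  end D, accepted
w4:
  start at E
  read 'b': E → E
  read 'b': E → E
  read 'c': E → D
  read 'a': D → E
  read 'a': E → A
  read 'c': A → D
  read 'c': D → E
  read 'c': E → D
  read 'b': D → C
  read 'c': C → G
  read 'a': G → C
  read 'b': C → D
  read 'b': D → C
  read 'a': C → D
  read 'b': D → C
  read 'a': C → D
  read 'b': D → C
  read 'b': C → D
  read 'b': D → C
  read 'c': C → G
  read 'b': G → F
  read 'c': F → G
  read 'c': G → D
  read 'a': D → E
  read 'a': E → A
  read 'a': A → G
  read 'c': G → D
  end D, accepted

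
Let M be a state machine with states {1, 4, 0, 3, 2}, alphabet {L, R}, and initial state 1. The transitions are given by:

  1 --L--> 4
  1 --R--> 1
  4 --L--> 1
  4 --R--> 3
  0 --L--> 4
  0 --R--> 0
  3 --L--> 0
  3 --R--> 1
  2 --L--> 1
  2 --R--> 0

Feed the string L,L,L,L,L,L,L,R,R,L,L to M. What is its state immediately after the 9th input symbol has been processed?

1

1 → 4 → 1 → 4 → 1 → 4 → 1 → 4 → 3 → 1
After 9 symbols: 1.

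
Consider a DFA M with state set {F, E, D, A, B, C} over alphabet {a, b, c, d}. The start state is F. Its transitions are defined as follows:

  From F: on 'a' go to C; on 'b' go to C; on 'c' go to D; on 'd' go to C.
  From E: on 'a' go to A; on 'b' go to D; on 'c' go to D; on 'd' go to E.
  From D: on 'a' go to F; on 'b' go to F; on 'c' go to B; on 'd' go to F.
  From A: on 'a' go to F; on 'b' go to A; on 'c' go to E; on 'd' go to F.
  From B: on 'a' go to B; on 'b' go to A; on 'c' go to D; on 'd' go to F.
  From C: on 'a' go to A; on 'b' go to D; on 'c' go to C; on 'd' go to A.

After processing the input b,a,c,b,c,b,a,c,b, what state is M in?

start at F
read 'b': F → C
read 'a': C → A
read 'c': A → E
read 'b': E → D
read 'c': D → B
read 'b': B → A
read 'a': A → F
read 'c': F → D
read 'b': D → F

F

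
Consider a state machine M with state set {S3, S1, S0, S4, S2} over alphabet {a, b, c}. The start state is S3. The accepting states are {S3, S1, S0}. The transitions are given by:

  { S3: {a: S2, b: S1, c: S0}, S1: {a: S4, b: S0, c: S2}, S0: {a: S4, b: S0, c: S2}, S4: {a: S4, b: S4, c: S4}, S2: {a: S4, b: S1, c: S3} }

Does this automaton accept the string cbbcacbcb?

start at S3
read 'c': S3 → S0
read 'b': S0 → S0
read 'b': S0 → S0
read 'c': S0 → S2
read 'a': S2 → S4
read 'c': S4 → S4
read 'b': S4 → S4
read 'c': S4 → S4
read 'b': S4 → S4
End state S4 is not accepting.

No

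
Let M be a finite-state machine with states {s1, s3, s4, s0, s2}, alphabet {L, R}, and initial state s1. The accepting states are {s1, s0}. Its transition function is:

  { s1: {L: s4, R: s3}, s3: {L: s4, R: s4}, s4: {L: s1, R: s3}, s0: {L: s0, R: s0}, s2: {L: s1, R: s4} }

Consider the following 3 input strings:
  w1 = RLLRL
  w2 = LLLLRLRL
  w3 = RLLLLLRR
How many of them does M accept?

0

w1: s1 → s3 → s4 → s1 → s3 → s4  → end s4, rejected
w2: s1 → s4 → s1 → s4 → s1 → s3 → s4 → s3 → s4  → end s4, rejected
w3: s1 → s3 → s4 → s1 → s4 → s1 → s4 → s3 → s4  → end s4, rejected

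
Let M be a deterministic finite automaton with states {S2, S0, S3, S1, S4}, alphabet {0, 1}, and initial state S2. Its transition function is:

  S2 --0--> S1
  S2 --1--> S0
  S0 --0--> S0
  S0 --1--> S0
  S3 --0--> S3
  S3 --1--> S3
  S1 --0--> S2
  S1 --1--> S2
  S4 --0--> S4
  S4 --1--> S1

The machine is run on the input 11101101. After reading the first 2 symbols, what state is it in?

S0

S2 → S0 → S0
After 2 symbols: S0.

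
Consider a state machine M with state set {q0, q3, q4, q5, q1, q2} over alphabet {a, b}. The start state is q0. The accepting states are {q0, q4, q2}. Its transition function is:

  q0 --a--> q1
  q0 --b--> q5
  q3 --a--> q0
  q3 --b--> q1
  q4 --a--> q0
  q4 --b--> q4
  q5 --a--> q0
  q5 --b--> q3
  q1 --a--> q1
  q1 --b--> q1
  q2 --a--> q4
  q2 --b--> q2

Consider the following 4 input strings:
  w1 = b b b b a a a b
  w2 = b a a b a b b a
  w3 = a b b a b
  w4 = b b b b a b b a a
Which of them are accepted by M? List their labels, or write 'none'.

w1:
  start at q0
  read 'b': q0 → q5
  read 'b': q5 → q3
  read 'b': q3 → q1
  read 'b': q1 → q1
  read 'a': q1 → q1
  read 'a': q1 → q1
  read 'a': q1 → q1
  read 'b': q1 → q1
  end q1, rejected
w2:
  start at q0
  read 'b': q0 → q5
  read 'a': q5 → q0
  read 'a': q0 → q1
  read 'b': q1 → q1
  read 'a': q1 → q1
  read 'b': q1 → q1
  read 'b': q1 → q1
  read 'a': q1 → q1
  end q1, rejected
w3:
  start at q0
  read 'a': q0 → q1
  read 'b': q1 → q1
  read 'b': q1 → q1
  read 'a': q1 → q1
  read 'b': q1 → q1
  end q1, rejected
w4:
  start at q0
  read 'b': q0 → q5
  read 'b': q5 → q3
  read 'b': q3 → q1
  read 'b': q1 → q1
  read 'a': q1 → q1
  read 'b': q1 → q1
  read 'b': q1 → q1
  read 'a': q1 → q1
  read 'a': q1 → q1
  end q1, rejected

none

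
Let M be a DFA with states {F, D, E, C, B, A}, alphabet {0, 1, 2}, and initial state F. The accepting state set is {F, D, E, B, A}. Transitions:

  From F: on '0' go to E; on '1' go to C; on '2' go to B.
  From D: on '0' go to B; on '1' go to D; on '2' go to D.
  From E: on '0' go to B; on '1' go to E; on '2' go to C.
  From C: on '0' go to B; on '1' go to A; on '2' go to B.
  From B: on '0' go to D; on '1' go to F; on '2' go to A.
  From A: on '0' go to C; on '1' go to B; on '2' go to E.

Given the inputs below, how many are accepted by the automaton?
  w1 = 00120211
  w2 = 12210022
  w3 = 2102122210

w1:
  start at F
  read '0': F → E
  read '0': E → B
  read '1': B → F
  read '2': F → B
  read '0': B → D
  read '2': D → D
  read '1': D → D
  read '1': D → D
  end D, accepted
w2:
  start at F
  read '1': F → C
  read '2': C → B
  read '2': B → A
  read '1': A → B
  read '0': B → D
  read '0': D → B
  read '2': B → A
  read '2': A → E
  end E, accepted
w3:
  start at F
  read '2': F → B
  read '1': B → F
  read '0': F → E
  read '2': E → C
  read '1': C → A
  read '2': A → E
  read '2': E → C
  read '2': C → B
  read '1': B → F
  read '0': F → E
  end E, accepted

3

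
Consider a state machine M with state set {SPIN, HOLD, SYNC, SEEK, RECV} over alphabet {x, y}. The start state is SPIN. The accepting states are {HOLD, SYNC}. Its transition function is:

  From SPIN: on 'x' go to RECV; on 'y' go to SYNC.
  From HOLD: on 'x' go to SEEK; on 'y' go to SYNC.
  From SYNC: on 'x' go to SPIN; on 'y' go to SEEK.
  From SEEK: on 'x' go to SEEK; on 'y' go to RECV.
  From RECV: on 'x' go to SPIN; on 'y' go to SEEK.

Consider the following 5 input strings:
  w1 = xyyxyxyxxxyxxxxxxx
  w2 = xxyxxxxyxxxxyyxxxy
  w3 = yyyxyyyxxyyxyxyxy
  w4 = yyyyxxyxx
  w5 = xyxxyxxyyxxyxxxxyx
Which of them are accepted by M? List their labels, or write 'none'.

w3

w1: SPIN → RECV → SEEK → RECV → SPIN → SYNC → SPIN → SYNC → SPIN → RECV → SPIN → SYNC → SPIN → RECV → SPIN → RECV → SPIN → RECV → SPIN  → end SPIN, rejected
w2: SPIN → RECV → SPIN → SYNC → SPIN → RECV → SPIN → RECV → SEEK → SEEK → SEEK → SEEK → SEEK → RECV → SEEK → SEEK → SEEK → SEEK → RECV  → end RECV, rejected
w3: SPIN → SYNC → SEEK → RECV → SPIN → SYNC → SEEK → RECV → SPIN → RECV → SEEK → RECV → SPIN → SYNC → SPIN → SYNC → SPIN → SYNC  → end SYNC, accepted
w4: SPIN → SYNC → SEEK → RECV → SEEK → SEEK → SEEK → RECV → SPIN → RECV  → end RECV, rejected
w5: SPIN → RECV → SEEK → SEEK → SEEK → RECV → SPIN → RECV → SEEK → RECV → SPIN → RECV → SEEK → SEEK → SEEK → SEEK → SEEK → RECV → SPIN  → end SPIN, rejected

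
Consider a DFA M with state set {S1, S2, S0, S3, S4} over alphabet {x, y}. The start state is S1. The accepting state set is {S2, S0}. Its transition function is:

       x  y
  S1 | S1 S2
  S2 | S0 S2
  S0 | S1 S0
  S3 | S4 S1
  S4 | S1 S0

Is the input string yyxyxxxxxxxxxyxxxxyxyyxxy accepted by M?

start at S1
read 'y': S1 → S2
read 'y': S2 → S2
read 'x': S2 → S0
read 'y': S0 → S0
read 'x': S0 → S1
read 'x': S1 → S1
read 'x': S1 → S1
read 'x': S1 → S1
read 'x': S1 → S1
read 'x': S1 → S1
read 'x': S1 → S1
read 'x': S1 → S1
read 'x': S1 → S1
read 'y': S1 → S2
read 'x': S2 → S0
read 'x': S0 → S1
read 'x': S1 → S1
read 'x': S1 → S1
read 'y': S1 → S2
read 'x': S2 → S0
read 'y': S0 → S0
read 'y': S0 → S0
read 'x': S0 → S1
read 'x': S1 → S1
read 'y': S1 → S2
End state S2 is accepting.

Yes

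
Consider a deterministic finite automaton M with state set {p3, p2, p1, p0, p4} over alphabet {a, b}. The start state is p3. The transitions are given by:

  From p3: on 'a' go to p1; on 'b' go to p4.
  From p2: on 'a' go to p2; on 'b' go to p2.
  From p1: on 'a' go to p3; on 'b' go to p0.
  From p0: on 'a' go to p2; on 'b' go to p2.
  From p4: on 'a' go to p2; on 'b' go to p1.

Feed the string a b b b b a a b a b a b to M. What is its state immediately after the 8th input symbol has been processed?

p3 → p1 → p0 → p2 → p2 → p2 → p2 → p2 → p2
After 8 symbols: p2.

p2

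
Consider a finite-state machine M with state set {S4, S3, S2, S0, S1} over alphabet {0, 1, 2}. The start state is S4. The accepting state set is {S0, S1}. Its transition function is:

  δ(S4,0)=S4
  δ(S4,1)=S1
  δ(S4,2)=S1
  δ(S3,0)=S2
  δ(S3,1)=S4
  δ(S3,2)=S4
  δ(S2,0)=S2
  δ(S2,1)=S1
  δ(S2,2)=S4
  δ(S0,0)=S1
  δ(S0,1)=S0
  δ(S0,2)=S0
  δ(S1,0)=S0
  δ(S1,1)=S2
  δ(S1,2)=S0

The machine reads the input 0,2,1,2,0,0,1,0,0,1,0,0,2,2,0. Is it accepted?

Yes

start at S4
read '0': S4 → S4
read '2': S4 → S1
read '1': S1 → S2
read '2': S2 → S4
read '0': S4 → S4
read '0': S4 → S4
read '1': S4 → S1
read '0': S1 → S0
read '0': S0 → S1
read '1': S1 → S2
read '0': S2 → S2
read '0': S2 → S2
read '2': S2 → S4
read '2': S4 → S1
read '0': S1 → S0
End state S0 is accepting.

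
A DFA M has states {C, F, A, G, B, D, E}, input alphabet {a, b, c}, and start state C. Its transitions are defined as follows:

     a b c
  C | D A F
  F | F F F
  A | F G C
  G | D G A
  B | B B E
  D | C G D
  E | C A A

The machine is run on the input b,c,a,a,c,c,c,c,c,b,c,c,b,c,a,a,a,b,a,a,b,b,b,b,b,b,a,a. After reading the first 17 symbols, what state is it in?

start at C
read 'b': C → A
read 'c': A → C
read 'a': C → D
read 'a': D → C
read 'c': C → F
read 'c': F → F
read 'c': F → F
read 'c': F → F
read 'c': F → F
read 'b': F → F
read 'c': F → F
read 'c': F → F
read 'b': F → F
read 'c': F → F
read 'a': F → F
read 'a': F → F
read 'a': F → F
After 17 symbols: F.

F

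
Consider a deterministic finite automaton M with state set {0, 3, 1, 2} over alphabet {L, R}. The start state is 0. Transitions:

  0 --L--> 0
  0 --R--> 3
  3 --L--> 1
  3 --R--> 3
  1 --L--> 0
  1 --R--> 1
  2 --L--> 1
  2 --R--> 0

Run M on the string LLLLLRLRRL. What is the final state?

0

Trace: 0 -L-> 0 -L-> 0 -L-> 0 -L-> 0 -L-> 0 -R-> 3 -L-> 1 -R-> 1 -R-> 1 -L-> 0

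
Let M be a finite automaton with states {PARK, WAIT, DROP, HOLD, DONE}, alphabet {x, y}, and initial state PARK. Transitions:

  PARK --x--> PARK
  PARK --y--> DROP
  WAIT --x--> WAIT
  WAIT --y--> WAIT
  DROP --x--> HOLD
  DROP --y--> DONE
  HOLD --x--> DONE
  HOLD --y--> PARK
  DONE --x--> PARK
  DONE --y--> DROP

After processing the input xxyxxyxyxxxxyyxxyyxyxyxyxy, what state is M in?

start at PARK
read 'x': PARK → PARK
read 'x': PARK → PARK
read 'y': PARK → DROP
read 'x': DROP → HOLD
read 'x': HOLD → DONE
read 'y': DONE → DROP
read 'x': DROP → HOLD
read 'y': HOLD → PARK
read 'x': PARK → PARK
read 'x': PARK → PARK
read 'x': PARK → PARK
read 'x': PARK → PARK
read 'y': PARK → DROP
read 'y': DROP → DONE
read 'x': DONE → PARK
read 'x': PARK → PARK
read 'y': PARK → DROP
read 'y': DROP → DONE
read 'x': DONE → PARK
read 'y': PARK → DROP
read 'x': DROP → HOLD
read 'y': HOLD → PARK
read 'x': PARK → PARK
read 'y': PARK → DROP
read 'x': DROP → HOLD
read 'y': HOLD → PARK

PARK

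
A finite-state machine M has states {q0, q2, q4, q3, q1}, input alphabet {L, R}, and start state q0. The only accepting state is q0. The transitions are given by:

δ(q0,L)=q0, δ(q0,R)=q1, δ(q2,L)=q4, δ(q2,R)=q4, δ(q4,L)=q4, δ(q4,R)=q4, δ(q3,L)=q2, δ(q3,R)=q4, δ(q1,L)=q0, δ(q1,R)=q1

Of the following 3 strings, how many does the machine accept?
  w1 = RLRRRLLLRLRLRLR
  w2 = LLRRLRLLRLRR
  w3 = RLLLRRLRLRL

1

w1: q0 → q1 → q0 → q1 → q1 → q1 → q0 → q0 → q0 → q1 → q0 → q1 → q0 → q1 → q0 → q1  → end q1, rejected
w2: q0 → q0 → q0 → q1 → q1 → q0 → q1 → q0 → q0 → q1 → q0 → q1 → q1  → end q1, rejected
w3: q0 → q1 → q0 → q0 → q0 → q1 → q1 → q0 → q1 → q0 → q1 → q0  → end q0, accepted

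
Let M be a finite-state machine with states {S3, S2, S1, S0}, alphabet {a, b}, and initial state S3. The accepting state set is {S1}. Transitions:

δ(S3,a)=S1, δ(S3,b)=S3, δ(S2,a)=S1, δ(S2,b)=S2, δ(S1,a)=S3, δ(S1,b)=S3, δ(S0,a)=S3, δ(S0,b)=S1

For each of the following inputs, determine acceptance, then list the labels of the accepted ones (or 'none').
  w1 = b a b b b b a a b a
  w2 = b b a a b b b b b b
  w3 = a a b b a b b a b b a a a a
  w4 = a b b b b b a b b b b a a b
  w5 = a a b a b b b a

w1:
  start at S3
  read 'b': S3 → S3
  read 'a': S3 → S1
  read 'b': S1 → S3
  read 'b': S3 → S3
  read 'b': S3 → S3
  read 'b': S3 → S3
  read 'a': S3 → S1
  read 'a': S1 → S3
  read 'b': S3 → S3
  read 'a': S3 → S1
  end S1, accepted
w2:
  start at S3
  read 'b': S3 → S3
  read 'b': S3 → S3
  read 'a': S3 → S1
  read 'a': S1 → S3
  read 'b': S3 → S3
  read 'b': S3 → S3
  read 'b': S3 → S3
  read 'b': S3 → S3
  read 'b': S3 → S3
  read 'b': S3 → S3
  end S3, rejected
w3:
  start at S3
  read 'a': S3 → S1
  read 'a': S1 → S3
  read 'b': S3 → S3
  read 'b': S3 → S3
  read 'a': S3 → S1
  read 'b': S1 → S3
  read 'b': S3 → S3
  read 'a': S3 → S1
  read 'b': S1 → S3
  read 'b': S3 → S3
  read 'a': S3 → S1
  read 'a': S1 → S3
  read 'a': S3 → S1
  read 'a': S1 → S3
  end S3, rejected
w4:
  start at S3
  read 'a': S3 → S1
  read 'b': S1 → S3
  read 'b': S3 → S3
  read 'b': S3 → S3
  read 'b': S3 → S3
  read 'b': S3 → S3
  read 'a': S3 → S1
  read 'b': S1 → S3
  read 'b': S3 → S3
  read 'b': S3 → S3
  read 'b': S3 → S3
  read 'a': S3 → S1
  read 'a': S1 → S3
  read 'b': S3 → S3
  end S3, rejected
w5:
  start at S3
  read 'a': S3 → S1
  read 'a': S1 → S3
  read 'b': S3 → S3
  read 'a': S3 → S1
  read 'b': S1 → S3
  read 'b': S3 → S3
  read 'b': S3 → S3
  read 'a': S3 → S1
  end S1, accepted

w1, w5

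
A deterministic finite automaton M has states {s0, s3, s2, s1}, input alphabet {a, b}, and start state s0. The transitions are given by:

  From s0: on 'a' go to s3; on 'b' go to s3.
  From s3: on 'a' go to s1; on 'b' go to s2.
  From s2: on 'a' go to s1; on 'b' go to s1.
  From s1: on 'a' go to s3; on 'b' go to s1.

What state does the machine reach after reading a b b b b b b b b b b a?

Trace: s0 -a-> s3 -b-> s2 -b-> s1 -b-> s1 -b-> s1 -b-> s1 -b-> s1 -b-> s1 -b-> s1 -b-> s1 -b-> s1 -a-> s3

s3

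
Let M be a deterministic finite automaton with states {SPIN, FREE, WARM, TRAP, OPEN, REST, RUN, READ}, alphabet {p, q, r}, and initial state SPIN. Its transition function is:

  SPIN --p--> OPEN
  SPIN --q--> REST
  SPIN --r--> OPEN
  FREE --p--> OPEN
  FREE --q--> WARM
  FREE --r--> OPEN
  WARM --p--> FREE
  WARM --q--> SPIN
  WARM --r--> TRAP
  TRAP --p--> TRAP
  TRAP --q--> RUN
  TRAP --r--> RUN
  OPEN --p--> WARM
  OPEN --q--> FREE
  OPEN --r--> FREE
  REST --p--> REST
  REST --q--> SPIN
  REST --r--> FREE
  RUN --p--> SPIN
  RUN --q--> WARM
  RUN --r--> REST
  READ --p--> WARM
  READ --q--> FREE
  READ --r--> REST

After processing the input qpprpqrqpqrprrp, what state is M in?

start at SPIN
read 'q': SPIN → REST
read 'p': REST → REST
read 'p': REST → REST
read 'r': REST → FREE
read 'p': FREE → OPEN
read 'q': OPEN → FREE
read 'r': FREE → OPEN
read 'q': OPEN → FREE
read 'p': FREE → OPEN
read 'q': OPEN → FREE
read 'r': FREE → OPEN
read 'p': OPEN → WARM
read 'r': WARM → TRAP
read 'r': TRAP → RUN
read 'p': RUN → SPIN

SPIN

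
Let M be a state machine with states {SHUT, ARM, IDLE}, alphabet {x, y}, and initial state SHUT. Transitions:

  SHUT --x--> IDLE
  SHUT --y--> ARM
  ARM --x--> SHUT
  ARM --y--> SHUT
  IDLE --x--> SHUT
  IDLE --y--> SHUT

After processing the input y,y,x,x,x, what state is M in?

IDLE

SHUT → ARM → SHUT → IDLE → SHUT → IDLE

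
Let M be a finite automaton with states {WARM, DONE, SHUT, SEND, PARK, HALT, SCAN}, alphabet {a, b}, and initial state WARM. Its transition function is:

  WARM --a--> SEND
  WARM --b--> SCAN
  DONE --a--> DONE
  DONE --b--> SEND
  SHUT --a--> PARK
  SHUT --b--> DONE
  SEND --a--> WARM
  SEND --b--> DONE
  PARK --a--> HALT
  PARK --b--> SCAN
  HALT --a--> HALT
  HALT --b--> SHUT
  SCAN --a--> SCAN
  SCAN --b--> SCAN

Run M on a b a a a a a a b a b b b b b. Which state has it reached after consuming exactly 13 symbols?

SCAN

start at WARM
read 'a': WARM → SEND
read 'b': SEND → DONE
read 'a': DONE → DONE
read 'a': DONE → DONE
read 'a': DONE → DONE
read 'a': DONE → DONE
read 'a': DONE → DONE
read 'a': DONE → DONE
read 'b': DONE → SEND
read 'a': SEND → WARM
read 'b': WARM → SCAN
read 'b': SCAN → SCAN
read 'b': SCAN → SCAN
After 13 symbols: SCAN.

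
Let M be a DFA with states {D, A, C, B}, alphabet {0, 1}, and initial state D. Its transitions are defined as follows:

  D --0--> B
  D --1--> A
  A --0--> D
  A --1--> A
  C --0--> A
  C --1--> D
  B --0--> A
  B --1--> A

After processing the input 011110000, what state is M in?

D

Trace: D -0-> B -1-> A -1-> A -1-> A -1-> A -0-> D -0-> B -0-> A -0-> D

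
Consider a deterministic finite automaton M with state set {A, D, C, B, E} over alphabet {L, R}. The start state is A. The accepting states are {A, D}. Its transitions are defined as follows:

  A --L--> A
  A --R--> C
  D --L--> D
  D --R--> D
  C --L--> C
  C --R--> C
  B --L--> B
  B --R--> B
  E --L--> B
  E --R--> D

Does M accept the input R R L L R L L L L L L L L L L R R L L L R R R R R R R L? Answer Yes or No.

No

A → C → C → C → C → C → C → C → C → C → C → C → C → C → C → C → C → C → C → C → C → C → C → C → C → C → C → C → C
End state C is not accepting.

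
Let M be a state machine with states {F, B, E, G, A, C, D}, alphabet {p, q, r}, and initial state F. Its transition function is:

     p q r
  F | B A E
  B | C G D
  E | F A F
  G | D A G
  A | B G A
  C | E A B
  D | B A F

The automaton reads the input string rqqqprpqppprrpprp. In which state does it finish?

C

F → E → A → G → A → B → D → B → G → D → B → C → B → D → B → C → B → C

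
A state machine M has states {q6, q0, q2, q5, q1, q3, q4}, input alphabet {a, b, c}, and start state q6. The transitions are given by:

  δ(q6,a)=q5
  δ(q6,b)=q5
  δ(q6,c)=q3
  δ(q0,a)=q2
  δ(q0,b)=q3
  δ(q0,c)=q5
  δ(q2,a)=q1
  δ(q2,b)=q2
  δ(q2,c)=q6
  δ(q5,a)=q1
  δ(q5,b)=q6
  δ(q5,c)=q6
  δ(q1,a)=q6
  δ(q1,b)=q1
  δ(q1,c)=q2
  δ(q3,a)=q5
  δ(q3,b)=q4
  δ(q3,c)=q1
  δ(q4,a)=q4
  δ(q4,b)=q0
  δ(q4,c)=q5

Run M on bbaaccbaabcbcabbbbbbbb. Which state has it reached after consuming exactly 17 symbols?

q6 → q5 → q6 → q5 → q1 → q2 → q6 → q5 → q1 → q6 → q5 → q6 → q5 → q6 → q5 → q6 → q5 → q6
After 17 symbols: q6.

q6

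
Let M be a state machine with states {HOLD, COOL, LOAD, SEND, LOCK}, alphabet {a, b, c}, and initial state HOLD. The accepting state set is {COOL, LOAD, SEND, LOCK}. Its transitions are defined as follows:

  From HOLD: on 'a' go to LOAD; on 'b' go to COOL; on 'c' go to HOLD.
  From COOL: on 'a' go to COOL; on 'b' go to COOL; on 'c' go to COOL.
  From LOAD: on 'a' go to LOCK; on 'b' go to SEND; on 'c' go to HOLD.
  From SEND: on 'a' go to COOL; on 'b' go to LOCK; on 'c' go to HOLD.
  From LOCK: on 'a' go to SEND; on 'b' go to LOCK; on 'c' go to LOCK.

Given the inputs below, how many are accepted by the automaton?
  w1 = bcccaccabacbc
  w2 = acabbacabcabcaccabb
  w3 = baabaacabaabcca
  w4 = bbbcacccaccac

4

w1: Trace: HOLD -b-> COOL -c-> COOL -c-> COOL -c-> COOL -a-> COOL -c-> COOL -c-> COOL -a-> COOL -b-> COOL -a-> COOL -c-> COOL -b-> COOL -c-> COOL  → end COOL, accepted
w2: Trace: HOLD -a-> LOAD -c-> HOLD -a-> LOAD -b-> SEND -b-> LOCK -a-> SEND -c-> HOLD -a-> LOAD -b-> SEND -c-> HOLD -a-> LOAD -b-> SEND -c-> HOLD -a-> LOAD -c-> HOLD -c-> HOLD -a-> LOAD -b-> SEND -b-> LOCK  → end LOCK, accepted
w3: Trace: HOLD -b-> COOL -a-> COOL -a-> COOL -b-> COOL -a-> COOL -a-> COOL -c-> COOL -a-> COOL -b-> COOL -a-> COOL -a-> COOL -b-> COOL -c-> COOL -c-> COOL -a-> COOL  → end COOL, accepted
w4: Trace: HOLD -b-> COOL -b-> COOL -b-> COOL -c-> COOL -a-> COOL -c-> COOL -c-> COOL -c-> COOL -a-> COOL -c-> COOL -c-> COOL -a-> COOL -c-> COOL  → end COOL, accepted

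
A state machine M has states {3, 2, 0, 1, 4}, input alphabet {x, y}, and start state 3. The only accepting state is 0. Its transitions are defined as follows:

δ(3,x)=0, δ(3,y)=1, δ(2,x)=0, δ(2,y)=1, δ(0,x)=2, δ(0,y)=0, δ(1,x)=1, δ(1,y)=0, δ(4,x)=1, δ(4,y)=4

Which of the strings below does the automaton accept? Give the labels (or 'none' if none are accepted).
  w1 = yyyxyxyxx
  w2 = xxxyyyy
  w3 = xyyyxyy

w1, w2, w3

w1: 3 → 1 → 0 → 0 → 2 → 1 → 1 → 0 → 2 → 0  → end 0, accepted
w2: 3 → 0 → 2 → 0 → 0 → 0 → 0 → 0  → end 0, accepted
w3: 3 → 0 → 0 → 0 → 0 → 2 → 1 → 0  → end 0, accepted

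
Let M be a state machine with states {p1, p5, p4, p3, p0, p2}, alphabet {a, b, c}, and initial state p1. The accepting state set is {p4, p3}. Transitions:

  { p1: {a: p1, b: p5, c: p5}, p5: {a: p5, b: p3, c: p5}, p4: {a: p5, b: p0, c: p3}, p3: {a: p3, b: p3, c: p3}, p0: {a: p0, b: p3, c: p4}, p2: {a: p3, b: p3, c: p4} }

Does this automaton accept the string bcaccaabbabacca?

Yes

p1 → p5 → p5 → p5 → p5 → p5 → p5 → p5 → p3 → p3 → p3 → p3 → p3 → p3 → p3 → p3
End state p3 is accepting.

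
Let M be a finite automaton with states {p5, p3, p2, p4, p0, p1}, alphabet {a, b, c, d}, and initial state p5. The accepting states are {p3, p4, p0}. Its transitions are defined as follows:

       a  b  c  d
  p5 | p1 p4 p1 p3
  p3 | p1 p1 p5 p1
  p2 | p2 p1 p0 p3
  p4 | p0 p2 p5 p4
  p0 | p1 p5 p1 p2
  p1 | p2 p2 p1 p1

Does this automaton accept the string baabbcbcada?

No

Trace: p5 -b-> p4 -a-> p0 -a-> p1 -b-> p2 -b-> p1 -c-> p1 -b-> p2 -c-> p0 -a-> p1 -d-> p1 -a-> p2
End state p2 is not accepting.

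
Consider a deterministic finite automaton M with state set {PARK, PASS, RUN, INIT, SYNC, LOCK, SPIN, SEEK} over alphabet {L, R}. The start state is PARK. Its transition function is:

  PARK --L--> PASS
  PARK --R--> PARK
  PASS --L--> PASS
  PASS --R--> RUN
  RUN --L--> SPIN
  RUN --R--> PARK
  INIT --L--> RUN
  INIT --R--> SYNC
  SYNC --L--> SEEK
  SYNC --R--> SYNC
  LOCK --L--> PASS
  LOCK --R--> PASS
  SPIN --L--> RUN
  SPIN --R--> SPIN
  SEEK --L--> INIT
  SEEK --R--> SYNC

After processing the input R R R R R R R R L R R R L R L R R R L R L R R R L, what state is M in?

PARK → PARK → PARK → PARK → PARK → PARK → PARK → PARK → PARK → PASS → RUN → PARK → PARK → PASS → RUN → SPIN → SPIN → SPIN → SPIN → RUN → PARK → PASS → RUN → PARK → PARK → PASS

PASS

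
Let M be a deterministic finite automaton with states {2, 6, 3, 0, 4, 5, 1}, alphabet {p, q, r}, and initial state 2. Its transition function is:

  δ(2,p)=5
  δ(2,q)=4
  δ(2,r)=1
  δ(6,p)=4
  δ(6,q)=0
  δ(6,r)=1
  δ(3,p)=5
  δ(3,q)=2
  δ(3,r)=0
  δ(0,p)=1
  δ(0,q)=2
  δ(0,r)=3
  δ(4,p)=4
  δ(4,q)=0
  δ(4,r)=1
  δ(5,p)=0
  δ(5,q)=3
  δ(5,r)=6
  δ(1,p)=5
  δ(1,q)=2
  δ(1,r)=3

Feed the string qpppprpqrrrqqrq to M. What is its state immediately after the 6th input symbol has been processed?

start at 2
read 'q': 2 → 4
read 'p': 4 → 4
read 'p': 4 → 4
read 'p': 4 → 4
read 'p': 4 → 4
read 'r': 4 → 1
After 6 symbols: 1.

1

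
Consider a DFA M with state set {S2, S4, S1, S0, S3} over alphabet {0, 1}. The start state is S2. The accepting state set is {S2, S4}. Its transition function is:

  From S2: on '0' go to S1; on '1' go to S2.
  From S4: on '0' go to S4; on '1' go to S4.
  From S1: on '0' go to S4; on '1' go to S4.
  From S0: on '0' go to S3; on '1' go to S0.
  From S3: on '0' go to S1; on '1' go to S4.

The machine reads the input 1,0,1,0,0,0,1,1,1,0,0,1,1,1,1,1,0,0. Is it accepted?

Trace: S2 -1-> S2 -0-> S1 -1-> S4 -0-> S4 -0-> S4 -0-> S4 -1-> S4 -1-> S4 -1-> S4 -0-> S4 -0-> S4 -1-> S4 -1-> S4 -1-> S4 -1-> S4 -1-> S4 -0-> S4 -0-> S4
End state S4 is accepting.

Yes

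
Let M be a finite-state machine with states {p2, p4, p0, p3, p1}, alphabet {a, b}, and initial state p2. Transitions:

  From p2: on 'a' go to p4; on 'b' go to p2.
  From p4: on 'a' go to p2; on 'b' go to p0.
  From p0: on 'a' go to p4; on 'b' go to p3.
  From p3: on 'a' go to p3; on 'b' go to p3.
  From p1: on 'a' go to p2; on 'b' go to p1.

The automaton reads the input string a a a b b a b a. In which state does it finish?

Trace: p2 -a-> p4 -a-> p2 -a-> p4 -b-> p0 -b-> p3 -a-> p3 -b-> p3 -a-> p3

p3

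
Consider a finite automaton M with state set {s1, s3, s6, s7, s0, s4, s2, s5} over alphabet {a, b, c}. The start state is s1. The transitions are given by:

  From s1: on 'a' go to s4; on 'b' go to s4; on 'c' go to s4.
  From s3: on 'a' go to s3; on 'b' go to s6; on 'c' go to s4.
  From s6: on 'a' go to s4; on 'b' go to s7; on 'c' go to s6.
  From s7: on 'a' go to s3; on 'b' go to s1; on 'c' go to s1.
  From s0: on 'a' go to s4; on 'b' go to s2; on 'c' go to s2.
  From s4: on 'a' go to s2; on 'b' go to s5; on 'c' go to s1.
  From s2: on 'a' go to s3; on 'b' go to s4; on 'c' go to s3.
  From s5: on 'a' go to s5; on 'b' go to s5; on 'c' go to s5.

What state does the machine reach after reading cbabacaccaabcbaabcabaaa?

start at s1
read 'c': s1 → s4
read 'b': s4 → s5
read 'a': s5 → s5
read 'b': s5 → s5
read 'a': s5 → s5
read 'c': s5 → s5
read 'a': s5 → s5
read 'c': s5 → s5
read 'c': s5 → s5
read 'a': s5 → s5
read 'a': s5 → s5
read 'b': s5 → s5
read 'c': s5 → s5
read 'b': s5 → s5
read 'a': s5 → s5
read 'a': s5 → s5
read 'b': s5 → s5
read 'c': s5 → s5
read 'a': s5 → s5
read 'b': s5 → s5
read 'a': s5 → s5
read 'a': s5 → s5
read 'a': s5 → s5

s5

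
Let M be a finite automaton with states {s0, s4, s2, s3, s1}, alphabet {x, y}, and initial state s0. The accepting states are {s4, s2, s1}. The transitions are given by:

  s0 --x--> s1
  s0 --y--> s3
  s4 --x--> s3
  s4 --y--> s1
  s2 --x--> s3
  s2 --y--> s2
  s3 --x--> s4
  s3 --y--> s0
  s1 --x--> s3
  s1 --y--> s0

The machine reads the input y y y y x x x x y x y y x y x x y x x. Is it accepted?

s0 → s3 → s0 → s3 → s0 → s1 → s3 → s4 → s3 → s0 → s1 → s0 → s3 → s4 → s1 → s3 → s4 → s1 → s3 → s4
End state s4 is accepting.

Yes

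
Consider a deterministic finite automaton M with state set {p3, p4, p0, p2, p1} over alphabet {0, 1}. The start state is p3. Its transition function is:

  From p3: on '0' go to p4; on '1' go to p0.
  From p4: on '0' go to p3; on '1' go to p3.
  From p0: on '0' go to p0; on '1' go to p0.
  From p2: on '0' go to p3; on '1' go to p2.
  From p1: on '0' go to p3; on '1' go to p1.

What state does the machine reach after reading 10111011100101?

p0

p3 → p0 → p0 → p0 → p0 → p0 → p0 → p0 → p0 → p0 → p0 → p0 → p0 → p0 → p0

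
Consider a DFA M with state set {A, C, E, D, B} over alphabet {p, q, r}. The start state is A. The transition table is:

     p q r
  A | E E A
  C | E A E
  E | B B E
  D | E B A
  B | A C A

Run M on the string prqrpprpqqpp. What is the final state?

start at A
read 'p': A → E
read 'r': E → E
read 'q': E → B
read 'r': B → A
read 'p': A → E
read 'p': E → B
read 'r': B → A
read 'p': A → E
read 'q': E → B
read 'q': B → C
read 'p': C → E
read 'p': E → B

B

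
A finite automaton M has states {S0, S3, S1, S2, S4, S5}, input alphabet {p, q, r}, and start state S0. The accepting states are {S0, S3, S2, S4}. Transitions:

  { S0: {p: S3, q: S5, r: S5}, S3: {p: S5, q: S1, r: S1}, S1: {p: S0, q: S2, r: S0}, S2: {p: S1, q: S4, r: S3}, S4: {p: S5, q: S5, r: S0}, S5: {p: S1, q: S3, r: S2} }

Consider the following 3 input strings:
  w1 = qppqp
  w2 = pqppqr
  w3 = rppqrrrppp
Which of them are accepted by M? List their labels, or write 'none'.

w2

w1: S0 → S5 → S1 → S0 → S5 → S1  → end S1, rejected
w2: S0 → S3 → S1 → S0 → S3 → S1 → S0  → end S0, accepted
w3: S0 → S5 → S1 → S0 → S5 → S2 → S3 → S1 → S0 → S3 → S5  → end S5, rejected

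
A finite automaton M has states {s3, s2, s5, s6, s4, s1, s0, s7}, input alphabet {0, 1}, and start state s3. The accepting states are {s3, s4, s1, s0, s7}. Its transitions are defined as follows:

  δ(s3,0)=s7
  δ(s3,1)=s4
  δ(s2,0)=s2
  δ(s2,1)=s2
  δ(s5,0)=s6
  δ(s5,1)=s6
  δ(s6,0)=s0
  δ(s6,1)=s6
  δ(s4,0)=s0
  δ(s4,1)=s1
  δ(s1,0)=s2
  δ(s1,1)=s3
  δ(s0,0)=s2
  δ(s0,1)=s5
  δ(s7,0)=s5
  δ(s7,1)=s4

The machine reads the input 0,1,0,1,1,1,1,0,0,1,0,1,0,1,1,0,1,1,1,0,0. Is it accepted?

s3 → s7 → s4 → s0 → s5 → s6 → s6 → s6 → s0 → s2 → s2 → s2 → s2 → s2 → s2 → s2 → s2 → s2 → s2 → s2 → s2 → s2
End state s2 is not accepting.

No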